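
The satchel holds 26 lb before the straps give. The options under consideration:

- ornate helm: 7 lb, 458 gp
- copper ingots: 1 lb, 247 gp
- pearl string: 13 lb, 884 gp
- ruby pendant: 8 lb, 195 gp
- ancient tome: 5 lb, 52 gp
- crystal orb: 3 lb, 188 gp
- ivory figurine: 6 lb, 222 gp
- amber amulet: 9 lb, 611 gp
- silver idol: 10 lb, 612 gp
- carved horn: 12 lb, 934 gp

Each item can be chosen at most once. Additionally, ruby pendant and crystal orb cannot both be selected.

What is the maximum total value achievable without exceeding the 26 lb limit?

2065

The ratio ordering already packs tightly: copper ingots + pearl string + carved horn, 26 lb, 2065.
An exhaustive check of the 1024 subsets confirms 2065.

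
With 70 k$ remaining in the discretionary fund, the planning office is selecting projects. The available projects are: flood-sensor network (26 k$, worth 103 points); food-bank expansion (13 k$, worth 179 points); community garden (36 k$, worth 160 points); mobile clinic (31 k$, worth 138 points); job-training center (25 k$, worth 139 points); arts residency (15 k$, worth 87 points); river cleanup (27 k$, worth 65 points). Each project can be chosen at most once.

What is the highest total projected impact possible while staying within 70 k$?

Density check — food-bank expansion 13.77, arts residency 5.80, job-training center 5.56 are the best per k$.
Filling by ratio: food-bank expansion + job-training center + arts residency for 405, with 17 k$ left unused.
The 15 k$ tied up in arts residency is better spent on mobile clinic — total rises to 456 (69 k$).

456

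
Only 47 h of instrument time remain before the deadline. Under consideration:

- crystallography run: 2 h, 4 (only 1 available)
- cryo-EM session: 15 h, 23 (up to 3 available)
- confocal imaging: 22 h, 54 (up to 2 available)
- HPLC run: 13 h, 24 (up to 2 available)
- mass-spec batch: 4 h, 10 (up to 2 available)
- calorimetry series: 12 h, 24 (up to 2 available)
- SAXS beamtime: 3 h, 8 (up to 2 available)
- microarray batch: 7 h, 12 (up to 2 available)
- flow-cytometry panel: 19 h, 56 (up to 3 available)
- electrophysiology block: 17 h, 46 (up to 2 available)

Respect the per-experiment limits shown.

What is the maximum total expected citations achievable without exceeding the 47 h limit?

134

A density-first pass picks crystallography run + 2×SAXS beamtime + 2×flow-cytometry panel — 132 at 46 h.
Replace SAXS beamtime with mass-spec batch: the trade gains 2 net, giving 134 at 47 h.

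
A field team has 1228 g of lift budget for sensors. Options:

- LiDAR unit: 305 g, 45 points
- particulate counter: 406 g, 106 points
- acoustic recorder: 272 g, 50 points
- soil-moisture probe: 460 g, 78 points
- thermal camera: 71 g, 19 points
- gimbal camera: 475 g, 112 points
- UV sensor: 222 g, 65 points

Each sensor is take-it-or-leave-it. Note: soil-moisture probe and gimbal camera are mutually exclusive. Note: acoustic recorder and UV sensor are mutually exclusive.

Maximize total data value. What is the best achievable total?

302

Density check — UV sensor 0.29, thermal camera 0.27, particulate counter 0.26 are the best per g.
Particulate counter + thermal camera + gimbal camera + UV sensor uses 1174 of the 1228 g and totals 302.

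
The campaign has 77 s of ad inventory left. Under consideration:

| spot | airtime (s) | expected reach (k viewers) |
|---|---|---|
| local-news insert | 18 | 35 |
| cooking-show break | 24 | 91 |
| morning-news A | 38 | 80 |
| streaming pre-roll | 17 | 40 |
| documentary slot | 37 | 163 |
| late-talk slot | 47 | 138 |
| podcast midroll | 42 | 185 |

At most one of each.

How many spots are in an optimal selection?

The maximum expected reach within 77 s is 276.
One optimal bundle: cooking-show break + podcast midroll (66 s).
Any selection reaching 276 contains exactly 2 spots.

2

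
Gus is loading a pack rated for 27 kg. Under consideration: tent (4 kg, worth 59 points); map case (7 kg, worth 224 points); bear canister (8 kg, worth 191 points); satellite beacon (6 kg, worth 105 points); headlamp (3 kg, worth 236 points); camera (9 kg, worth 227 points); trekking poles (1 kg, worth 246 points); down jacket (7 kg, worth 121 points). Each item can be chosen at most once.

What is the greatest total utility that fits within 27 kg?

Density check — trekking poles 246.00, headlamp 78.67, map case 32.00 are the best per kg.
A density-first pass picks map case + satellite beacon + headlamp + camera + trekking poles — 1038 at 26 kg.
Dropping satellite beacon frees 6 kg; slotting in down jacket (7 kg) lifts the total to 1054 at 27 kg.
Nothing else within 27 kg beats 1054.

1054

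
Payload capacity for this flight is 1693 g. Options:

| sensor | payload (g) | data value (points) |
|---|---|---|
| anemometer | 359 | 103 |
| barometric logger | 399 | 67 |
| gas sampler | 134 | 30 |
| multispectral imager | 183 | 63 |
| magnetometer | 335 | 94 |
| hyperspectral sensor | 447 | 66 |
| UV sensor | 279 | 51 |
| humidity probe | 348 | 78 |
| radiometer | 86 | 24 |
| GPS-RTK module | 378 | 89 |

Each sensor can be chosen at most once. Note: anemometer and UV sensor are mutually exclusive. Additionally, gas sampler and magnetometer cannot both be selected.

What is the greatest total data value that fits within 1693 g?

451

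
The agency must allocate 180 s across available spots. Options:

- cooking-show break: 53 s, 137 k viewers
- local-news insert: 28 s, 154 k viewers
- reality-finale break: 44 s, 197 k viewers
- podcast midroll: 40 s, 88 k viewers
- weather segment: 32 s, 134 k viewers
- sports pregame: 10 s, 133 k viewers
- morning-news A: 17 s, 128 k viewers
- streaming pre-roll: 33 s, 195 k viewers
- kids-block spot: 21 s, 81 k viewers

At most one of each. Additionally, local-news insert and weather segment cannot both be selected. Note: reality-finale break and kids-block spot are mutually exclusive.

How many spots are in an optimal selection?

Optimal total is 895.
One optimal bundle: local-news insert + reality-finale break + podcast midroll + sports pregame + morning-news A + streaming pre-roll (172 s).
Every optimal selection uses 6 spots.

6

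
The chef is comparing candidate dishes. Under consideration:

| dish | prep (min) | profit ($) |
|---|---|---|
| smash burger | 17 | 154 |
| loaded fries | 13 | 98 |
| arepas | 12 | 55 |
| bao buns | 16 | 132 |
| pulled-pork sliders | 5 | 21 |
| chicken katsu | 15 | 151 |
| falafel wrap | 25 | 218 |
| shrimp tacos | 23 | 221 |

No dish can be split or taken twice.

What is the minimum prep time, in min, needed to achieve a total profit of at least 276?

31

Minimise min subject to total profit ≥ 276.
bao buns + chicken katsu: 283 profit at 31 min.
Any bundle with less than 31 min falls short of 276.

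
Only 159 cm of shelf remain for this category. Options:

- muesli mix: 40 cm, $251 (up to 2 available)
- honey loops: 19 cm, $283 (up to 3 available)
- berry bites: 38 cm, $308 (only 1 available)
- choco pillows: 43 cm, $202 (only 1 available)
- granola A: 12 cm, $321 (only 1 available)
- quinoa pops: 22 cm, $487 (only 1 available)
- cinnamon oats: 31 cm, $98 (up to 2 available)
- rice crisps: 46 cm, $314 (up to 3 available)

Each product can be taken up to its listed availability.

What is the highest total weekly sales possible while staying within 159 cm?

By weekly sales per cm: granola A 26.75, quinoa pops 22.14, honey loops 14.89, berry bites 8.11 lead.
Greedy by ratio would take 3×honey loops + berry bites + granola A + quinoa pops: 129 cm used, total 1965.
Dropping honey loops frees 19 cm; slotting in rice crisps (46 cm) lifts the total to 1996 at 156 cm.

1996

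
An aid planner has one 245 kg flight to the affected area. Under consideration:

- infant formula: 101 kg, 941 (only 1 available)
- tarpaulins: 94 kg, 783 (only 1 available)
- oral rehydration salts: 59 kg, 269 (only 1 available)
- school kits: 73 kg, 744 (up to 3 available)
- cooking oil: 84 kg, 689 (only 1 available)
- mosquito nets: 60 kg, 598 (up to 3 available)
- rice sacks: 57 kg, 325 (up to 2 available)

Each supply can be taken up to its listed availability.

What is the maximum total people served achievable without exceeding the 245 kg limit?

A density-first pass picks 3×school kits — 2232 at 219 kg.
Dropping 2×school kits frees 146 kg; slotting in infant formula + mosquito nets (161 kg) lifts the total to 2283 at 234 kg.
No other feasible combination exceeds 2283.

2283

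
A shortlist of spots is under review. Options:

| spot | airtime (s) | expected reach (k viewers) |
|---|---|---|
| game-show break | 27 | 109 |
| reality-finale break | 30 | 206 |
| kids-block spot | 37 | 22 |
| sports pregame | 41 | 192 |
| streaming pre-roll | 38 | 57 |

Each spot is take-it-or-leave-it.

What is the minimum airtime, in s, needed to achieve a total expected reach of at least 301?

Look for the lowest-airtime combination reaching 301.
Taking game-show break + reality-finale break gives 315 (≥ 301) for 57 s.
No combination under 57 s hits 301.

57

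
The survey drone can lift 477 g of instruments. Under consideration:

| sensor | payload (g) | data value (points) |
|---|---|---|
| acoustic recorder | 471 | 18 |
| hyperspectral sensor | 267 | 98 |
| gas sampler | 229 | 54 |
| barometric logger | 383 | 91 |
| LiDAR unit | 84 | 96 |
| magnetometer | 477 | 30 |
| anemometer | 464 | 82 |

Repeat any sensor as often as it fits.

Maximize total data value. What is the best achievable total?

480

By data value per g: LiDAR unit 1.14, hyperspectral sensor 0.37, barometric logger 0.24 lead.
Taking 5×LiDAR unit: 420 g used, 480 in data value.
The spare 57 g is too small for any remaining sensor, and no exchange beats 480.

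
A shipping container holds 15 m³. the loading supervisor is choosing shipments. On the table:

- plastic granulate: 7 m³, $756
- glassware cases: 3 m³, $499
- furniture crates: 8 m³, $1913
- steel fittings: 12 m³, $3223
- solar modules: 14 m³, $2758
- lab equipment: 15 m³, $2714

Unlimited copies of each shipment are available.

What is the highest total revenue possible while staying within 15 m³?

3722

The ratio ordering already packs tightly: glassware cases + steel fittings, 15 m³, 3722.
Every other selection either busts 15 m³ or fails to beat 3722.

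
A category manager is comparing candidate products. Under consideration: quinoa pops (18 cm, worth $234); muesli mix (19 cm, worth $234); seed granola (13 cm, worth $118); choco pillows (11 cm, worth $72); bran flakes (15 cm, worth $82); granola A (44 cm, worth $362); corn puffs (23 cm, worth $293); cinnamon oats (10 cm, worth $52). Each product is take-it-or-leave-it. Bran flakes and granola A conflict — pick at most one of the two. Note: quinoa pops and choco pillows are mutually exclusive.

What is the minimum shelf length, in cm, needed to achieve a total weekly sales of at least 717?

Need the lightest bundle worth ≥ 717.
quinoa pops + muesli mix + corn puffs reaches 761 using 60 cm.
Any bundle with less than 60 cm falls short of 717.

60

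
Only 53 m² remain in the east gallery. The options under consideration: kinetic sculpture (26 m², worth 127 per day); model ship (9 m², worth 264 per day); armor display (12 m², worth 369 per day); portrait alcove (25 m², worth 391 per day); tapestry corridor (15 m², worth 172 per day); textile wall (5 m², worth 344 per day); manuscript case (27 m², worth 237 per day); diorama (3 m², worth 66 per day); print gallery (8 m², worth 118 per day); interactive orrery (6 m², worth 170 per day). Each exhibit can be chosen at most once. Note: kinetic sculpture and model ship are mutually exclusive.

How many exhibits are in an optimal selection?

6

Optimal total is 1385.
For example model ship + armor display + tapestry corridor + textile wall + diorama + interactive orrery achieves it, using 50 m².
All optima have 6 exhibits.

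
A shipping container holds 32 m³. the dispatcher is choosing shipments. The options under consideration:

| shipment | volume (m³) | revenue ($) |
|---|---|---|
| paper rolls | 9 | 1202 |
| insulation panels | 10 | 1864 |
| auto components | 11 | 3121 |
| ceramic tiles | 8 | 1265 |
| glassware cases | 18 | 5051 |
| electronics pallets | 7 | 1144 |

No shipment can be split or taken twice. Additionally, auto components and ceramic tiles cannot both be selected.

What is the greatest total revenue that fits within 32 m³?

8172

Auto components + glassware cases uses 29 of the 32 m³ and totals 8172.
The closest alternative, insulation panels + glassware cases, reaches only 6915.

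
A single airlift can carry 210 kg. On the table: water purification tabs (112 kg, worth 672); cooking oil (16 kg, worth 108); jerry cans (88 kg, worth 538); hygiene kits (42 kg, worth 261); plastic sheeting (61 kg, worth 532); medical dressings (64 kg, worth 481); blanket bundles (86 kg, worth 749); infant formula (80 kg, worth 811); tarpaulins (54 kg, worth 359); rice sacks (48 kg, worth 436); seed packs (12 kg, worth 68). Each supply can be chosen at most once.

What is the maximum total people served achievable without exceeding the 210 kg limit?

Density check — infant formula 10.14, rice sacks 9.08, plastic sheeting 8.72, blanket bundles 8.71 are the best per kg.
Cooking oil + plastic sheeting + infant formula + rice sacks uses 205 of the 210 kg and totals 1887.
Runner-up plastic sheeting + infant formula + rice sacks + seed packs tops out at 1847.

1887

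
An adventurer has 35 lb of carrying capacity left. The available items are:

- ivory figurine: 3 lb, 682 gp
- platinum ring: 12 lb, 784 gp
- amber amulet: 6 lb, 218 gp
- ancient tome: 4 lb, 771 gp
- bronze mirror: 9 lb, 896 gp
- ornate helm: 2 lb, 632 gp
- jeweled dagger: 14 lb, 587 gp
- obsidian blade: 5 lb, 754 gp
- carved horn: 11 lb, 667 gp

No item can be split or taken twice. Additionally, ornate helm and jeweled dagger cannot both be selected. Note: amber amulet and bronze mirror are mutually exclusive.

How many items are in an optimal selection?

6

Best achievable value is 4519.
For example ivory figurine + platinum ring + ancient tome + bronze mirror + ornate helm + obsidian blade achieves it, using 35 lb.
All optima have 6 items.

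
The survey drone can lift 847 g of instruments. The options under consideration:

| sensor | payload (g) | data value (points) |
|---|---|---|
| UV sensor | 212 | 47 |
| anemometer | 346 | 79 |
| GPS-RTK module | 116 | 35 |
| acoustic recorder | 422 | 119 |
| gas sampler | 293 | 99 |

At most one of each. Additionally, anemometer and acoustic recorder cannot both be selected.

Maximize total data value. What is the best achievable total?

253

Best packing: GPS-RTK module + acoustic recorder + gas sampler — 831 g, 253 total.
Runner-up acoustic recorder + gas sampler tops out at 218.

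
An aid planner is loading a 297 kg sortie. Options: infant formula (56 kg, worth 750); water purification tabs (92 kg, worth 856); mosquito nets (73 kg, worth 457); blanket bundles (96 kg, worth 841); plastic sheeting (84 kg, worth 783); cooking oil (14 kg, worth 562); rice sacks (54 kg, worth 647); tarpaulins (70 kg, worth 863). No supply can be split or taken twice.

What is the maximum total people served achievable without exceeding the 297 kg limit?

3678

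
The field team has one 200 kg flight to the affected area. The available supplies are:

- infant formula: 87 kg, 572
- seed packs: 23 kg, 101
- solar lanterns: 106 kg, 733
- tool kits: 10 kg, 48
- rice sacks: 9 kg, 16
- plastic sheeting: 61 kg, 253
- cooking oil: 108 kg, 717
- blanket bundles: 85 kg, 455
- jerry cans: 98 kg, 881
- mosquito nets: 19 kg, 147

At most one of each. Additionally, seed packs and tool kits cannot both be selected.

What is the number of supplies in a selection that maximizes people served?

Optimal total is 1501.
One optimal bundle: infant formula + tool kits + jerry cans (195 kg).
Any selection reaching 1501 contains exactly 3 supplies.

3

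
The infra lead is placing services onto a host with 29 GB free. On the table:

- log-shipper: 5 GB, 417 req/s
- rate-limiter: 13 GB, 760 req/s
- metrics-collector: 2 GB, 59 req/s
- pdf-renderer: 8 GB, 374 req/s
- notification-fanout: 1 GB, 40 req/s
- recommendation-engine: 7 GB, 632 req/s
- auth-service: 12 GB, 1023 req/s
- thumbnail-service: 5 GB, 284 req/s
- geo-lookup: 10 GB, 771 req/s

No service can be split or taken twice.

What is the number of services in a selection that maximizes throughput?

3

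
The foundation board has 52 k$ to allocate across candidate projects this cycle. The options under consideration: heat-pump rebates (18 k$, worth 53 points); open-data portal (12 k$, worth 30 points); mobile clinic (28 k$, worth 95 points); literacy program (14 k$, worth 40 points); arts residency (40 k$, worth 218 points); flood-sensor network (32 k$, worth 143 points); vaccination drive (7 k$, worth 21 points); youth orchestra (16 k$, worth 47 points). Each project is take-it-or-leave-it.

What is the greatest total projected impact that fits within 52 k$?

Density check — arts residency 5.45, flood-sensor network 4.47, mobile clinic 3.39 are the best per k$.
Taking the top-ratio projects first gives arts residency + vaccination drive for 239 (47 k$).
The 7 k$ tied up in vaccination drive is better spent on open-data portal — total rises to 248 (52 k$).
Every other selection either busts 52 k$ or fails to beat 248.

248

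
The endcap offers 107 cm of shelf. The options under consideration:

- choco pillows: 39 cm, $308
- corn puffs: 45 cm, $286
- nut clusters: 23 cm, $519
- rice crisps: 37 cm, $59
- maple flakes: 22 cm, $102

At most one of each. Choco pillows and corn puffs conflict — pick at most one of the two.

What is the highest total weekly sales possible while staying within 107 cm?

929

Density check — nut clusters 22.57, choco pillows 7.90, corn puffs 6.36, maple flakes 4.64 are the best per cm.
Taking choco pillows + nut clusters + maple flakes: 84 cm used, 929 in weekly sales.
No other feasible combination exceeds 929.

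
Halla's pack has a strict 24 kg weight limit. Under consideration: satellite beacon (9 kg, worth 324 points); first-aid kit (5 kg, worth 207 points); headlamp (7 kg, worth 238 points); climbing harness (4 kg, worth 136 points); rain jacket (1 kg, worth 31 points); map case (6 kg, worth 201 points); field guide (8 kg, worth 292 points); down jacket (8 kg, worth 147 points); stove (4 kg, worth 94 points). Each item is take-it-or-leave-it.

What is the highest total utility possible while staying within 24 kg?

873

Filling by ratio: satellite beacon + first-aid kit + rain jacket + field guide for 854, with 1 kg left unused.
Dropping satellite beacon and rain jacket frees 10 kg; slotting in headlamp + climbing harness (11 kg) lifts the total to 873 at 24 kg.
Runner-up satellite beacon + first-aid kit + climbing harness + map case tops out at 868.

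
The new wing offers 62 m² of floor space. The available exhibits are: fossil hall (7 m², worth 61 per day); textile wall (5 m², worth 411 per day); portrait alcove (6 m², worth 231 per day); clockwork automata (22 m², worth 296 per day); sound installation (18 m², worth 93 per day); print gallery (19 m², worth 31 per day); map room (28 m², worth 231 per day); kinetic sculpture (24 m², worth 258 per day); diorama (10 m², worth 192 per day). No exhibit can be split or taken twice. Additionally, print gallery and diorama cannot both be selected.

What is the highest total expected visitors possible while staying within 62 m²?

Filling by ratio: fossil hall + textile wall + portrait alcove + clockwork automata + diorama for 1191, with 12 m² left unused.
Replace fossil hall with sound installation: the trade gains 32 net, giving 1223 at 61 m².
No other feasible combination exceeds 1223.

1223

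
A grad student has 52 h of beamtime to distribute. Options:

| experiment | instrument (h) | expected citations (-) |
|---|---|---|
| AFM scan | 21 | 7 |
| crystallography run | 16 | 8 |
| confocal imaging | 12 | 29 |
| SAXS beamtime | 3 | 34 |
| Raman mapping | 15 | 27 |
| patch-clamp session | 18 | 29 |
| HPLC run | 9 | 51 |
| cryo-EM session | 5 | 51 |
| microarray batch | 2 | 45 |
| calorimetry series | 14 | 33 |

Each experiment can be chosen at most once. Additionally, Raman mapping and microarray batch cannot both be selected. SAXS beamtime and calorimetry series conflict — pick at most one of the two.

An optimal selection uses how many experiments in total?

Optimal total is 239.
For example confocal imaging + SAXS beamtime + patch-clamp session + HPLC run + cryo-EM session + microarray batch achieves it, using 49 h.
All optima have 6 experiments.

6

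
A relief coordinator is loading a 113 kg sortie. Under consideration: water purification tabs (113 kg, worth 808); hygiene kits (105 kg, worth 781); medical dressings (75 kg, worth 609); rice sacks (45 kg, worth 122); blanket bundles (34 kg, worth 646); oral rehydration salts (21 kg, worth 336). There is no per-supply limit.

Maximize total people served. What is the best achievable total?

1964

Filling by ratio: 3×blanket bundles for 1938, with 11 kg left unused.
Replace blanket bundles with 2×oral rehydration salts: the trade gains 26 net, giving 1964 at 110 kg.
The spare 3 kg is too small for any remaining supply, and no exchange beats 1964.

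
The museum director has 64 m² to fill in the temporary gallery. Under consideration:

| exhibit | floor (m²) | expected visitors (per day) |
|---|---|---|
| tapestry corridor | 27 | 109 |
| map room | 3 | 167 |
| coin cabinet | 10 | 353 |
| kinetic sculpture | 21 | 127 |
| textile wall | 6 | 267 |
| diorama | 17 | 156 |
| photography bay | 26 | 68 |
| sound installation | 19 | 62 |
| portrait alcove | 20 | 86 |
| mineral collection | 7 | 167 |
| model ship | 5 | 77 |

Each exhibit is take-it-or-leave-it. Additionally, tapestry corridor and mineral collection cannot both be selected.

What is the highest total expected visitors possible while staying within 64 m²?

Density check — map room 55.67, textile wall 44.50, coin cabinet 35.30, mineral collection 23.86 are the best per m².
A density-first pass picks map room + coin cabinet + textile wall + diorama + mineral collection + model ship — 1187 at 48 m².
Replace model ship with kinetic sculpture: the trade gains 50 net, giving 1237 at 64 m².
Next best is map room + coin cabinet + textile wall + diorama + portrait alcove + mineral collection at 1196 (63 m²) — short by 41.

1237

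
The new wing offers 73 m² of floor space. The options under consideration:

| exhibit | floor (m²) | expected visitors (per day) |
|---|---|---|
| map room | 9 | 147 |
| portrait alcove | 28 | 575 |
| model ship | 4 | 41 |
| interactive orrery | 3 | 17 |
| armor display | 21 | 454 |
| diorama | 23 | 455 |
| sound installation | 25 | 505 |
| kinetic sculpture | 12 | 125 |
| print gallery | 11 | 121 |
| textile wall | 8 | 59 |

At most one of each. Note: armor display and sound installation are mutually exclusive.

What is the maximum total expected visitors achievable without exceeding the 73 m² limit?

Best packing: portrait alcove + armor display + diorama — 72 m², 1484 total.
Next best is map room + portrait alcove + sound installation + print gallery at 1348 (73 m²) — short by 136.

1484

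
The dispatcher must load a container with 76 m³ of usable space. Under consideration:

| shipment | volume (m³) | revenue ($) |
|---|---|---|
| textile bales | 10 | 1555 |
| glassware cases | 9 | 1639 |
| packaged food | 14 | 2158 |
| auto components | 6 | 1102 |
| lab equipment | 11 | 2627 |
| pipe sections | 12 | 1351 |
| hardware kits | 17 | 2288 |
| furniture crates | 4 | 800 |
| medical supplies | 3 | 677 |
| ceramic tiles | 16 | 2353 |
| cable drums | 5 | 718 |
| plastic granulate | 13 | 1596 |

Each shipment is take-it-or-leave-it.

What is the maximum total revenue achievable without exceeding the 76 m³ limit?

The ratio heuristic lands on textile bales + glassware cases + packaged food + auto components + lab equipment + furniture crates + medical supplies + ceramic tiles (12911) but leaves 3 m³ idle.
The 14 m³ tied up in packaged food is better spent on hardware kits — total rises to 13041 (76 m³).
That's the maximum — no swap from here does better than 13041.

13041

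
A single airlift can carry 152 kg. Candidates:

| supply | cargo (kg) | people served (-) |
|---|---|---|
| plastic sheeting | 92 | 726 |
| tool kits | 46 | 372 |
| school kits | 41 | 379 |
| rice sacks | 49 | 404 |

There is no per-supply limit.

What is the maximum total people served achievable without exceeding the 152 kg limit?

1212

The ratio heuristic lands on 3×school kits (1137) but leaves 29 kg idle.
Dropping 3×school kits frees 123 kg; slotting in 3×rice sacks (147 kg) lifts the total to 1212 at 147 kg.
That's the maximum — no swap from here does better than 1212.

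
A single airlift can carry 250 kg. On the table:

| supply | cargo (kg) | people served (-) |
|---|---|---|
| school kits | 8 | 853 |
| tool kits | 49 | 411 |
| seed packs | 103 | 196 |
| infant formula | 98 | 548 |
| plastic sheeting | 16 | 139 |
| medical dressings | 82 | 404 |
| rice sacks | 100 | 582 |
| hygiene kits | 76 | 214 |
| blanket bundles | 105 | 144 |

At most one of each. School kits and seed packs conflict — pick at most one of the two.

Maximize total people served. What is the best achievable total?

2250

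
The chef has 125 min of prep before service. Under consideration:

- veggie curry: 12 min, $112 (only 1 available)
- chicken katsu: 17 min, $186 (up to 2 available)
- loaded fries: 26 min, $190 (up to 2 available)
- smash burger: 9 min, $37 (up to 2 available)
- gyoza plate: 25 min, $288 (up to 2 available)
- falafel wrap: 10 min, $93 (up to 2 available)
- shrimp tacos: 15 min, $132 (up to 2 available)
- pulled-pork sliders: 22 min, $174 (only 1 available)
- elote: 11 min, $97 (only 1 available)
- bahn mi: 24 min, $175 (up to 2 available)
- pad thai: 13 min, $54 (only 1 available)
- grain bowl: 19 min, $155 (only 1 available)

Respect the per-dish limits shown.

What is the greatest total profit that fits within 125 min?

1309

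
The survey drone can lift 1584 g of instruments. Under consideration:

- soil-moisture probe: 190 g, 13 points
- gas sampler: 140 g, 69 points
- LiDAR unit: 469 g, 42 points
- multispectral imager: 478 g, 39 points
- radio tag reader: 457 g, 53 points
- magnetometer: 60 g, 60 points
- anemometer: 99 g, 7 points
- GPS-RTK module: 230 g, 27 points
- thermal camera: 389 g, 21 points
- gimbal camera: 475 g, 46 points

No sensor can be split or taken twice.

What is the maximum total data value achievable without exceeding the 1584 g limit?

Ranking by ratio (data value/g): magnetometer 1.00, gas sampler 0.49, GPS-RTK module 0.12, radio tag reader 0.12.
Taking the top-ratio sensors first gives gas sampler + radio tag reader + magnetometer + anemometer + GPS-RTK module + gimbal camera for 262 (1461 g).
Dropping anemometer frees 99 g; slotting in soil-moisture probe (190 g) lifts the total to 268 at 1552 g.
Every other selection either busts 1584 g or fails to beat 268.

268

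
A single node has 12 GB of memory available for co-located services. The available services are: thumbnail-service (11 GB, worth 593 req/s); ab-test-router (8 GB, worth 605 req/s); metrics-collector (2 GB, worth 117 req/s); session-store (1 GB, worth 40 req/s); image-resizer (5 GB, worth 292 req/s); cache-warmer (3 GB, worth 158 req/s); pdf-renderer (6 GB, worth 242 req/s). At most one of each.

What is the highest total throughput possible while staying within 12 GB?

803

Density check — ab-test-router 75.62, metrics-collector 58.50, image-resizer 58.40, thumbnail-service 53.91 are the best per GB.
Filling by ratio: ab-test-router + metrics-collector + session-store for 762, with 1 GB left unused.
Dropping metrics-collector frees 2 GB; slotting in cache-warmer (3 GB) lifts the total to 803 at 12 GB.
No other feasible combination exceeds 803.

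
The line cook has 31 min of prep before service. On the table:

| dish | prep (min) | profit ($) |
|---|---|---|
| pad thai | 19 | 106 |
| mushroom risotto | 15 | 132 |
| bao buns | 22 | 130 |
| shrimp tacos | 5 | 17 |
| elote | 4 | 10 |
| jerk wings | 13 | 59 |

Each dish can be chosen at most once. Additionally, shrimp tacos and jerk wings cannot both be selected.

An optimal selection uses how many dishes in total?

The maximum profit within 31 min is 191.
One optimal bundle: mushroom risotto + jerk wings (28 min).
Every optimal selection uses 2 dishes.

2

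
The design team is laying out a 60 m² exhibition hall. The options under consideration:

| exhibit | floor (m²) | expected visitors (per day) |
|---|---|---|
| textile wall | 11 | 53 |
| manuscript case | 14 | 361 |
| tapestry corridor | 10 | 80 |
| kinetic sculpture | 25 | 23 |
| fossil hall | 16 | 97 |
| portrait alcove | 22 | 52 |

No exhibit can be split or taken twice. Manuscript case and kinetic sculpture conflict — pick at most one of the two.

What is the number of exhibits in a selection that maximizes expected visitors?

4

Optimal total is 591.
For example textile wall + manuscript case + tapestry corridor + fossil hall achieves it, using 51 m².
Every optimal selection uses 4 exhibits.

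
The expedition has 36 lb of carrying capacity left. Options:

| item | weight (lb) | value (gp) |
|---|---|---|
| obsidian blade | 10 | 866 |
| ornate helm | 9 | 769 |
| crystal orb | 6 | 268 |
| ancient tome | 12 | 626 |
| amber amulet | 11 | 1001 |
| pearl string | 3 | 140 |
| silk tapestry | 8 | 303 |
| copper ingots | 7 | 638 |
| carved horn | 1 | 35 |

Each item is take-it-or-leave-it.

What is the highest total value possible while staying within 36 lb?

2904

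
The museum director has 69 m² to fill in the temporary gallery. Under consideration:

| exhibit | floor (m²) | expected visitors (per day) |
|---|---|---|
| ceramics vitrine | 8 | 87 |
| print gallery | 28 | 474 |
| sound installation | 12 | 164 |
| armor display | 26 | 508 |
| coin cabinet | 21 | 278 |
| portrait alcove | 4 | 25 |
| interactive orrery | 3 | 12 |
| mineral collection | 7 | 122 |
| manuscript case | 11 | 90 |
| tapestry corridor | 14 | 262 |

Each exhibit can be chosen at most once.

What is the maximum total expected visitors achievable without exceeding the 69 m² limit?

1244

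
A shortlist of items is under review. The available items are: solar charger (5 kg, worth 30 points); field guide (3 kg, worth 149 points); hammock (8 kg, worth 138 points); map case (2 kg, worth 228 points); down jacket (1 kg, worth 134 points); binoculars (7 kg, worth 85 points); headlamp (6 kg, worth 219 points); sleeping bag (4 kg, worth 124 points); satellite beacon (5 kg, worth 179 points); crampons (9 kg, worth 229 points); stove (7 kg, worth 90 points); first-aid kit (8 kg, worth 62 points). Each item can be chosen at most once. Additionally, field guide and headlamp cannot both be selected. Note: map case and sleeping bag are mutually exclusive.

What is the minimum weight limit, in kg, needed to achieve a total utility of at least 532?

Need the lightest bundle worth ≥ 532.
Taking map case + down jacket + satellite beacon gives 541 (≥ 532) for 8 kg.
No combination under 8 kg hits 532.

8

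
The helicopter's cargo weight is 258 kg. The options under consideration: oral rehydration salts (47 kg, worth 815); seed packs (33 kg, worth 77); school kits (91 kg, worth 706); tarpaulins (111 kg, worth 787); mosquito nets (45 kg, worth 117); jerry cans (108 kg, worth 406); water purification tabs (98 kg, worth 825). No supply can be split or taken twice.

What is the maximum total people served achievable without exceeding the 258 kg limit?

2427

Taking the top-ratio supplies first gives oral rehydration salts + school kits + water purification tabs for 2346 (236 kg).
Replace school kits with tarpaulins: the trade gains 81 net, giving 2427 at 256 kg.
The closest alternative, oral rehydration salts + school kits + water purification tabs, reaches only 2346.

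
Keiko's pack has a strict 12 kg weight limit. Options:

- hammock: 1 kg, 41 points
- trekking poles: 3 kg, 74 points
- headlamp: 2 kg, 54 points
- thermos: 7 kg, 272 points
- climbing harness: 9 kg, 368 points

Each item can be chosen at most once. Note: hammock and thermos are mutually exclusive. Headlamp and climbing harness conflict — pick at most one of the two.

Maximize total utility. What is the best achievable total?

By utility per kg: hammock 41.00, climbing harness 40.89, thermos 38.86 lead.
Trekking poles + climbing harness uses 12 of the 12 kg and totals 442.
No other feasible combination exceeds 442.

442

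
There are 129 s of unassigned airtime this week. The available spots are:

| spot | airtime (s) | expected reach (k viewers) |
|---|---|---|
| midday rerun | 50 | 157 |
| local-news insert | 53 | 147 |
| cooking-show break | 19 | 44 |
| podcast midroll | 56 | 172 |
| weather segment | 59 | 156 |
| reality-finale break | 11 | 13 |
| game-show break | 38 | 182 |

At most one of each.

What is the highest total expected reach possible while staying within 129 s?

Greedy by ratio would take midday rerun + cooking-show break + reality-finale break + game-show break: 118 s used, total 396.
The 50 s tied up in midday rerun is better spent on podcast midroll — total rises to 411 (124 s).

411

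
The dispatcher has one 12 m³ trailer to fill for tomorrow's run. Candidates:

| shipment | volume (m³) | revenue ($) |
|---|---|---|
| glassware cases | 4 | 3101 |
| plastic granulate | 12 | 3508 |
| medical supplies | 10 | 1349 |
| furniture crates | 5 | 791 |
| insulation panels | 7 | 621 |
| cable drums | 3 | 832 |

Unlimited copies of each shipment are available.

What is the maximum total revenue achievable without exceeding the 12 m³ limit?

Best packing: 3×glassware cases — 12 m³, 9303 total.
That's the maximum — no swap from here does better than 9303.

9303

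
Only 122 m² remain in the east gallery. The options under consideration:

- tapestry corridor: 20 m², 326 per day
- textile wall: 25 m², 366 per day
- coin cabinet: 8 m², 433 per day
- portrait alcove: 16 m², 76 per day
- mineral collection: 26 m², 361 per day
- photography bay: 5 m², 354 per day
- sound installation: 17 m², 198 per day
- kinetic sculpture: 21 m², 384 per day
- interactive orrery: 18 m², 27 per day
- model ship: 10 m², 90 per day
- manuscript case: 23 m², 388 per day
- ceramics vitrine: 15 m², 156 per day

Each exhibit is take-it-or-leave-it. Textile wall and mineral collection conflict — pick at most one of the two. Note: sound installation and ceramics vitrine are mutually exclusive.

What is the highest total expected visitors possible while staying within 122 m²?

2449

Tapestry corridor + textile wall + coin cabinet + photography bay + sound installation + kinetic sculpture + manuscript case uses 119 of the 122 m² and totals 2449.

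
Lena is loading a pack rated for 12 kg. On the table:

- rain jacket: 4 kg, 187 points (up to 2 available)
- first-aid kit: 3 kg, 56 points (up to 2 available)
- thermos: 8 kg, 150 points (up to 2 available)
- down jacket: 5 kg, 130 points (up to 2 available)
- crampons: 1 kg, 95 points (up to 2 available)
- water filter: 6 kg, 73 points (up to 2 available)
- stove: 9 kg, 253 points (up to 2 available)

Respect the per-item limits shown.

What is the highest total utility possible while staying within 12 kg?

564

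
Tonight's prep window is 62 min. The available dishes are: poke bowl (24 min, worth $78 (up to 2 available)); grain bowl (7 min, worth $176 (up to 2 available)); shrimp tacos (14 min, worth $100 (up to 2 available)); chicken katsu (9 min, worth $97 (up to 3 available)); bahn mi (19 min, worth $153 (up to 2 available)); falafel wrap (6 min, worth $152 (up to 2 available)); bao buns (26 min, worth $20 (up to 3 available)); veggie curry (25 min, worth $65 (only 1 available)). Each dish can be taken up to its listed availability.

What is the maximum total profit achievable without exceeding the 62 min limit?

950

By profit per min: falafel wrap 25.33, grain bowl 25.14, chicken katsu 10.78 lead.
Taking the top-ratio dishes first gives 2×grain bowl + 3×chicken katsu + 2×falafel wrap for 947 (53 min).
Dropping chicken katsu frees 9 min; slotting in shrimp tacos (14 min) lifts the total to 950 at 58 min.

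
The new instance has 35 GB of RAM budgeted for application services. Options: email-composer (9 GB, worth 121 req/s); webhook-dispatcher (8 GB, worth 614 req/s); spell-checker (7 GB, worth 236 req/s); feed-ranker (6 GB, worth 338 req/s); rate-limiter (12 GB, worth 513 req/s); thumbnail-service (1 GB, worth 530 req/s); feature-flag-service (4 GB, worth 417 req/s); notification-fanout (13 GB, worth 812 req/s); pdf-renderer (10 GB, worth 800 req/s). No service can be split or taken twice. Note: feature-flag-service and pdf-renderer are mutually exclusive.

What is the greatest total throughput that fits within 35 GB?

2756

Taking webhook-dispatcher + thumbnail-service + notification-fanout + pdf-renderer: 32 GB used, 2756 in throughput.
Next best is webhook-dispatcher + feed-ranker + thumbnail-service + feature-flag-service + notification-fanout at 2711 (32 GB) — short by 45.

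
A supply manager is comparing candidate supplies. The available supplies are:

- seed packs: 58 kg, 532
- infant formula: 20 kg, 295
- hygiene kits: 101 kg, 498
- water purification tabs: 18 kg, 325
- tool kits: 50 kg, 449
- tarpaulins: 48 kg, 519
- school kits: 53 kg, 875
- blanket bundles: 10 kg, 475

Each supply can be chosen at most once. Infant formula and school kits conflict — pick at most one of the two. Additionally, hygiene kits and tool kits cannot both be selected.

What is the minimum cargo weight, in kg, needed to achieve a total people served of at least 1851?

111

Minimise kg subject to total people served ≥ 1851.
tarpaulins + school kits + blanket bundles: 1869 people served at 111 kg.
Below 111 kg the best achievable stays under 1851.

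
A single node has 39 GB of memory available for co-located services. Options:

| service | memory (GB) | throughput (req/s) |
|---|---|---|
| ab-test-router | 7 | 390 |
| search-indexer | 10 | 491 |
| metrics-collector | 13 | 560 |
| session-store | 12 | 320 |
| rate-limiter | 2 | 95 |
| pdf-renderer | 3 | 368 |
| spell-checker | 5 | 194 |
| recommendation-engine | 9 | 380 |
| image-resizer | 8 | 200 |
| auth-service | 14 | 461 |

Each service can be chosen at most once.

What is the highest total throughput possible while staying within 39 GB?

2003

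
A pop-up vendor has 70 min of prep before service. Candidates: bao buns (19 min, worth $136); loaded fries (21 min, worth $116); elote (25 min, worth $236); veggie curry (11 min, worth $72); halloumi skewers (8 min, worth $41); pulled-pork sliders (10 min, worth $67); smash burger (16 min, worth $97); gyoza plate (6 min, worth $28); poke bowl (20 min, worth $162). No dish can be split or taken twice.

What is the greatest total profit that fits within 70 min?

Taking bao buns + elote + gyoza plate + poke bowl: 70 min used, 562 in profit.

562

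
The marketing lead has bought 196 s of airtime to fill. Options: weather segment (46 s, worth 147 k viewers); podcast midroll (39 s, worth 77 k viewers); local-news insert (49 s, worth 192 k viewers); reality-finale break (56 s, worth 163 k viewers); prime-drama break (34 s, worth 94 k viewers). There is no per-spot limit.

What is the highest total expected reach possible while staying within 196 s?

768

The ratio ordering already packs tightly: 4×local-news insert, 196 s, 768.
Nothing else within 196 s beats 768.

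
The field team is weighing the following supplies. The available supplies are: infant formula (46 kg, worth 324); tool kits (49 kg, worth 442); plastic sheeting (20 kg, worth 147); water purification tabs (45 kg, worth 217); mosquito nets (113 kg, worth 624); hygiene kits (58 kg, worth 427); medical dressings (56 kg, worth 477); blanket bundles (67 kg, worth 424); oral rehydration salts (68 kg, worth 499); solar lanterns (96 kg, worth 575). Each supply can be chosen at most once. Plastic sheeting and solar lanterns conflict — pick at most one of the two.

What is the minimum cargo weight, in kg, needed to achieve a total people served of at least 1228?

Look for the lowest-cargo combination reaching 1228.
infant formula + tool kits + medical dressings: 1243 people served at 151 kg.
No combination under 151 kg hits 1228.

151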